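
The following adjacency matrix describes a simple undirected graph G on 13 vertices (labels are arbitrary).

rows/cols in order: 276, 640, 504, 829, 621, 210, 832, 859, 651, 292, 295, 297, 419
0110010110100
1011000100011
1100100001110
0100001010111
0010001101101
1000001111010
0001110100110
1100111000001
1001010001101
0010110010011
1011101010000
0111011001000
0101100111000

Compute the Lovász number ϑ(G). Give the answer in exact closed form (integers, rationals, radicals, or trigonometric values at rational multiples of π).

sqrt(13)

Vertex 621 has 6 neighbors: 504, 832, 859, 292, 295, 419.
deg(419) = 6; N(419) = {640, 829, 621, 859, 651, 292}.
Vertex 210 has 6 neighbors: 276, 832, 859, 651, 292, 297.
Vertex 640 has 6 neighbors: 276, 504, 829, 859, 297, 419.
Regular of degree 6 on 13 vertices: strongly regular (13,6,2,3).
spec(A) ≈ [6.0, 1.302776, -2.302776] (distinct, 6 d.p.).
λ_max=6, λ_min=-sqrt(13)/2 - 1/2; ϑ = −13·λ_min/(λ_max−λ_min) = sqrt(13).
≈ 3.6056 (to 4 d.p.).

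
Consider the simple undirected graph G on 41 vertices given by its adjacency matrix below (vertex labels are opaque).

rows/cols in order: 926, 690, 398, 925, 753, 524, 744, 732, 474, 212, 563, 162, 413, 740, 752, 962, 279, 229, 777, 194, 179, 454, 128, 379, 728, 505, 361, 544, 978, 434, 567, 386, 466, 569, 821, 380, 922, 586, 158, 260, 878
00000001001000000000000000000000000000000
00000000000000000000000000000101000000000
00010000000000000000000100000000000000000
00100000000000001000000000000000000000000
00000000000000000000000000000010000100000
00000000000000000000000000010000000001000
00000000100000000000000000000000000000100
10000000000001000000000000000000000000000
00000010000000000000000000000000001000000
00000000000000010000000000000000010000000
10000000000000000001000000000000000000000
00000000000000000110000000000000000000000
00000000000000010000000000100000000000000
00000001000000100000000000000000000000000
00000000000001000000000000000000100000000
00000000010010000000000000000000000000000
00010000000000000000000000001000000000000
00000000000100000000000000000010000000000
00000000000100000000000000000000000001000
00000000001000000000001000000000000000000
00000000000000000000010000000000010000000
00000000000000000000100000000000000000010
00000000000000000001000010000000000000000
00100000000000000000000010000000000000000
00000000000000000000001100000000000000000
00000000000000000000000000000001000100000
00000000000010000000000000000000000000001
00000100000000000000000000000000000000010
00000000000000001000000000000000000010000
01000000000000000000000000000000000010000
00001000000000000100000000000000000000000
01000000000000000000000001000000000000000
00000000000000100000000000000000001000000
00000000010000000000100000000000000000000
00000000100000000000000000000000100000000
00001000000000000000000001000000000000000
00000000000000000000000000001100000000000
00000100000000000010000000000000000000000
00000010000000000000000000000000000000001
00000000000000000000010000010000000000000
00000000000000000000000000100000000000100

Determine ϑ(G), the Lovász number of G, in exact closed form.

deg(505) = 2; N(505) = {386, 380}.
N(777) = {162, 586}, |N(777)| = 2.
Vertex 386 has 2 neighbors: 690, 505.
Vertex 728 has 2 neighbors: 128, 379.
G on 41 vertices is 2-regular; connected 2-regular on 41 ⇒ C_{41}.
The 21 distinct eigenvalues: [2.0, 1.976561, 1.906793, 1.792331, 1.635859, 1.441043, 1.212451, 0.95544, 0.676034, 0.380782, 0.076605, -0.229367, -0.529963, -0.818137, -1.087135, -1.330651, -1.542978, -1.719139, -1.855005, -1.947391, -1.994132].
λ_max=2, λ_min=-2*cos(pi/41); ϑ = −41·λ_min/(λ_max−λ_min) = 41*cos(pi/41)/(cos(pi/41) + 1).
Numerically 20.469880.
Lovász sandwich 20 ≤ 41*cos(pi/41)/(cos(pi/41) + 1) ≤ 21: both strict.

41*cos(pi/41)/(cos(pi/41) + 1)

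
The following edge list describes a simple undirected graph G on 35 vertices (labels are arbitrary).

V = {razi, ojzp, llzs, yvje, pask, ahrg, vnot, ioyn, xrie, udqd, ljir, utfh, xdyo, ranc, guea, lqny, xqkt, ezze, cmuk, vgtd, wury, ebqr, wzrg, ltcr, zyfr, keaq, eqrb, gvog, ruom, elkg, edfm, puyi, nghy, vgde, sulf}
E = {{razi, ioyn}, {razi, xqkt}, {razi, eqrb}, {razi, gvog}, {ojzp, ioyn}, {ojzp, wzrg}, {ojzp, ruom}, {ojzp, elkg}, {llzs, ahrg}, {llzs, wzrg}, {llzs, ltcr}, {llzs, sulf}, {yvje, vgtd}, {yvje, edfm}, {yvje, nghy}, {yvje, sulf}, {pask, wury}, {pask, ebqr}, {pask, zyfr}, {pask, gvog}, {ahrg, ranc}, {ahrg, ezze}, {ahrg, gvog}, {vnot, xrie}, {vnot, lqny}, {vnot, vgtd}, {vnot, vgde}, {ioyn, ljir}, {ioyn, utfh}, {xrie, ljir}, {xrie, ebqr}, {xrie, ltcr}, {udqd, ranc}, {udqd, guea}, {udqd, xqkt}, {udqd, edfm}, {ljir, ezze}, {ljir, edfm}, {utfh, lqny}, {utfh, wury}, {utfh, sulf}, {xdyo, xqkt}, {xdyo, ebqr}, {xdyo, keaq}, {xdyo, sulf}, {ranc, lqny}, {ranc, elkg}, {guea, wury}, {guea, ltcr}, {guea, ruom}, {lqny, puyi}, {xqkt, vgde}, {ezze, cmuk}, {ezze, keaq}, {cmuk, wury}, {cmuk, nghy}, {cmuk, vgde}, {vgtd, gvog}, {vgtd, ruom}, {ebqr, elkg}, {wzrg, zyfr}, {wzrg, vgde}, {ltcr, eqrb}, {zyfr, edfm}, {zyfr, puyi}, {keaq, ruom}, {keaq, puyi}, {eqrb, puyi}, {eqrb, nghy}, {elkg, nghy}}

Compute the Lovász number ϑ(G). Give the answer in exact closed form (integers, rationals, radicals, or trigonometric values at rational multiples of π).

deg(nghy) = 4; N(nghy) = {yvje, cmuk, eqrb, elkg}.
deg(ezze) = 4; N(ezze) = {ahrg, ljir, cmuk, keaq}.
N(lqny) = {vnot, utfh, ranc, puyi}, |N(lqny)| = 4.
N(udqd) = {ranc, guea, xqkt, edfm}, |N(udqd)| = 4.
35-vertex 4-regular graph: Kneser K(7,3) on C(7,3)=35 vertices.
The 4 distinct eigenvalues: [4.0, 2.0, -1.0, -3.0].
Lovász: ϑ = −35(-3)/(4+-1*(-3)) = 15.
Numerically 15.00000.

15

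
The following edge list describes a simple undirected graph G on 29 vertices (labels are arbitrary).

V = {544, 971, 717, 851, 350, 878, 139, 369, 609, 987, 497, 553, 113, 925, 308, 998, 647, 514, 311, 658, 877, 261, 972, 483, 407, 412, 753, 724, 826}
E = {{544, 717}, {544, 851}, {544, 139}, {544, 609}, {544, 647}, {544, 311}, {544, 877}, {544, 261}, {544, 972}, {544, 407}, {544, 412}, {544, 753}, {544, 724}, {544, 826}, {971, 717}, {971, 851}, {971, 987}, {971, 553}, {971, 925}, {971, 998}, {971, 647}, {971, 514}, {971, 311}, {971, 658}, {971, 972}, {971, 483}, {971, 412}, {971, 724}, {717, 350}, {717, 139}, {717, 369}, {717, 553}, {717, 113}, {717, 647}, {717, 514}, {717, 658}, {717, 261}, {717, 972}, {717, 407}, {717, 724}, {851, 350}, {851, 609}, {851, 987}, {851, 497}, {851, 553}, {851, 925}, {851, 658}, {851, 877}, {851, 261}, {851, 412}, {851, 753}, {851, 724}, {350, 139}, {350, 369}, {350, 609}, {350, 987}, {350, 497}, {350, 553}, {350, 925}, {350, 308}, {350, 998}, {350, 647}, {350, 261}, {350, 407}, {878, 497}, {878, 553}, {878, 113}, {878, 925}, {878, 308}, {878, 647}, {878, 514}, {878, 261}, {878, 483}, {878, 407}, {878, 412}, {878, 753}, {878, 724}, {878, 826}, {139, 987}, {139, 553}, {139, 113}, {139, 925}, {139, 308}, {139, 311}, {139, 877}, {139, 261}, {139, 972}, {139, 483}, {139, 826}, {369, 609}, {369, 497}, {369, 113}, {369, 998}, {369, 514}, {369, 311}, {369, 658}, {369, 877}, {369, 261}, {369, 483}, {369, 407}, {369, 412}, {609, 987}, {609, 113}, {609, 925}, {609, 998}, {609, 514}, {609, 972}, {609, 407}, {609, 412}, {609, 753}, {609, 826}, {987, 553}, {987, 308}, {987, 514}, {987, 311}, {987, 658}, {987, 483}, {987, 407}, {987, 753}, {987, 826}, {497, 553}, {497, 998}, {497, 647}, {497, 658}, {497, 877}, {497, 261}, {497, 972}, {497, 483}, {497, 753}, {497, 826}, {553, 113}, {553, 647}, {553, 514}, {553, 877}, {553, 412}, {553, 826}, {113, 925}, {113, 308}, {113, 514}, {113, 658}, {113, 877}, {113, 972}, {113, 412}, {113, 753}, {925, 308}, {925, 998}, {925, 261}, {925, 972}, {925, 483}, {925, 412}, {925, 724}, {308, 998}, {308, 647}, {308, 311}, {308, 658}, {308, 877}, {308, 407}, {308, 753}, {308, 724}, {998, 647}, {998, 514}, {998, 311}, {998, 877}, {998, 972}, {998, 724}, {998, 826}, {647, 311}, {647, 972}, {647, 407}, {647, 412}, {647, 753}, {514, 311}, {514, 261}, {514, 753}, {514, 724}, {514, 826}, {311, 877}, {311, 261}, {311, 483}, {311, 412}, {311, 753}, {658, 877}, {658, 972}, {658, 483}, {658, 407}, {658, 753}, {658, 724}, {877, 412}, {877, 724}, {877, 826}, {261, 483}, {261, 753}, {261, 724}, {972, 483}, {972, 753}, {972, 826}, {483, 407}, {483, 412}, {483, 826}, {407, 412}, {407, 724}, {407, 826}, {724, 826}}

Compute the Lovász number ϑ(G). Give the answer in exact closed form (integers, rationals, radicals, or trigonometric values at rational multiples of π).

Vertex 877 has 14 neighbors: 544, 851, 139, 369, 497, 553, 113, 308, 998, 311, 658, 412, 724, 826.
Vertex 113 has 14 neighbors: 717, 878, 139, 369, 609, 553, 925, 308, 514, 658, 877, 972, 412, 753.
deg(826) = 14; N(826) = {544, 878, 139, 609, 987, 497, 553, 998, 514, 877, 972, 483, 407, 724}.
N(658) = {971, 717, 851, 369, 987, 497, 113, 308, 877, 972, 483, 407, 753, 724}, |N(658)| = 14.
deg(v) = 14 for all v (|V|=29); Paley(29): SR with (k,λ,μ)=(14,6,7).
A has 3 distinct eigenvalues ≈ [14.0, 2.192582, -3.192582].
ϑ = −N·λ_min/(λ_max−λ_min) = −29·(-sqrt(29)/2 - 1/2)/(14−(-sqrt(29)/2 - 1/2)) = sqrt(29).
Numerically 5.38516.

sqrt(29)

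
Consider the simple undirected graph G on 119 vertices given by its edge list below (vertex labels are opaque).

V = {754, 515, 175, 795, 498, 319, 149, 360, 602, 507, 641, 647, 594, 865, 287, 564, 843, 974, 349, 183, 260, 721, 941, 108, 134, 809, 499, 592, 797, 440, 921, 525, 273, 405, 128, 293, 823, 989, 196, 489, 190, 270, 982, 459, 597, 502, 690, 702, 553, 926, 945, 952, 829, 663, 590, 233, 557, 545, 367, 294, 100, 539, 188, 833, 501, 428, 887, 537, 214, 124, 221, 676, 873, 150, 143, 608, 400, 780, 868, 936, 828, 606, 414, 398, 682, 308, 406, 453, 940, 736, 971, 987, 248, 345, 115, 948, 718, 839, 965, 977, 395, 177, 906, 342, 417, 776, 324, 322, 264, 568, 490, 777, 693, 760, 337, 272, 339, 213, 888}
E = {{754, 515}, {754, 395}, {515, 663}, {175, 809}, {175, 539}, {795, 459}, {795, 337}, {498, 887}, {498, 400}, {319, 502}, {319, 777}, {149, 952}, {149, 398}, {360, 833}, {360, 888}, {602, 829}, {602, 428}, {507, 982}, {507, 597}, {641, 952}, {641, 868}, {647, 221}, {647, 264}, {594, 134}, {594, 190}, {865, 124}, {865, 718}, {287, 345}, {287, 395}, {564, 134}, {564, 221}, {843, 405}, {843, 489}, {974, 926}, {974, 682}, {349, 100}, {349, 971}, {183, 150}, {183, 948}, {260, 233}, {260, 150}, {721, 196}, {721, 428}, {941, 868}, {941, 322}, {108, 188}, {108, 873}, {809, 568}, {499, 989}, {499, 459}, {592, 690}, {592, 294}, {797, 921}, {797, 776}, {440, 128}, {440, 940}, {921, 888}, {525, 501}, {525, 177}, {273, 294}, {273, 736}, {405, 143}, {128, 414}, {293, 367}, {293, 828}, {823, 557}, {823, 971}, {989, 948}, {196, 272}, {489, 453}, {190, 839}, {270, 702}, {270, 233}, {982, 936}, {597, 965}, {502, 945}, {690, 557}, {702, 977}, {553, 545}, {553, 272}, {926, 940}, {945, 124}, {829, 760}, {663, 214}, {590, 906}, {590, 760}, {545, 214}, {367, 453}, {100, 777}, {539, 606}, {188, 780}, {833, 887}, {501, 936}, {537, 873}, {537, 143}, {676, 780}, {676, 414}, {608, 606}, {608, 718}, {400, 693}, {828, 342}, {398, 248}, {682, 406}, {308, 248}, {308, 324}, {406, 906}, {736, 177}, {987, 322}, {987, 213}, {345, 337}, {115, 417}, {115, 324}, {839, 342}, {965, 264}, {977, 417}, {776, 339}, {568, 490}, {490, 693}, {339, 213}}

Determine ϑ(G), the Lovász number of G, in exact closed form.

119*cos(pi/119)/(cos(pi/119) + 1)

deg(945) = 2; N(945) = {502, 124}.
N(115) = {417, 324}, |N(115)| = 2.
N(539) = {175, 606}, |N(539)| = 2.
Vertex 128 has 2 neighbors: 440, 414.
G on 119 vertices is 2-regular; a single 119-cycle (edge-transitive).
Distinct eigenvalues (to 4 d.p.): [2.0, 1.9972, 1.9889, 1.975, 1.9556, 1.9307, 1.9005, 1.8649, 1.8242, 1.7784, 1.7276, 1.672, 1.6118, 1.5471, 1.478, 1.4048, 1.3278, 1.247, 1.1627, 1.0752, 0.9847, 0.8915, 0.7957, 0.6978, 0.5979, 0.4964, 0.3934, 0.2894, 0.1845, 0.0792, -0.0264, -0.1319, -0.237, -0.3415, -0.445, -0.5473, -0.6481, -0.747, -0.8439, -0.9384, -1.0303, -1.1194, -1.2053, -1.2878, -1.3668, -1.4419, -1.5131, -1.58, -1.6425, -1.7004, -1.7536, -1.8019, -1.8452, -1.8834, -1.9163, -1.9438, -1.9659, -1.9826, -1.9937, -1.9993].
ϑ = −N·λ_min/(λ_max−λ_min) = −119·(-2*cos(pi/119))/(2−(-2*cos(pi/119))) = 119*cos(pi/119)/(cos(pi/119) + 1).
= 59.4896316… (decimal).
α=59, χ(Ḡ)=60; ϑ=119*cos(pi/119)/(cos(pi/119) + 1) lies between (both strict).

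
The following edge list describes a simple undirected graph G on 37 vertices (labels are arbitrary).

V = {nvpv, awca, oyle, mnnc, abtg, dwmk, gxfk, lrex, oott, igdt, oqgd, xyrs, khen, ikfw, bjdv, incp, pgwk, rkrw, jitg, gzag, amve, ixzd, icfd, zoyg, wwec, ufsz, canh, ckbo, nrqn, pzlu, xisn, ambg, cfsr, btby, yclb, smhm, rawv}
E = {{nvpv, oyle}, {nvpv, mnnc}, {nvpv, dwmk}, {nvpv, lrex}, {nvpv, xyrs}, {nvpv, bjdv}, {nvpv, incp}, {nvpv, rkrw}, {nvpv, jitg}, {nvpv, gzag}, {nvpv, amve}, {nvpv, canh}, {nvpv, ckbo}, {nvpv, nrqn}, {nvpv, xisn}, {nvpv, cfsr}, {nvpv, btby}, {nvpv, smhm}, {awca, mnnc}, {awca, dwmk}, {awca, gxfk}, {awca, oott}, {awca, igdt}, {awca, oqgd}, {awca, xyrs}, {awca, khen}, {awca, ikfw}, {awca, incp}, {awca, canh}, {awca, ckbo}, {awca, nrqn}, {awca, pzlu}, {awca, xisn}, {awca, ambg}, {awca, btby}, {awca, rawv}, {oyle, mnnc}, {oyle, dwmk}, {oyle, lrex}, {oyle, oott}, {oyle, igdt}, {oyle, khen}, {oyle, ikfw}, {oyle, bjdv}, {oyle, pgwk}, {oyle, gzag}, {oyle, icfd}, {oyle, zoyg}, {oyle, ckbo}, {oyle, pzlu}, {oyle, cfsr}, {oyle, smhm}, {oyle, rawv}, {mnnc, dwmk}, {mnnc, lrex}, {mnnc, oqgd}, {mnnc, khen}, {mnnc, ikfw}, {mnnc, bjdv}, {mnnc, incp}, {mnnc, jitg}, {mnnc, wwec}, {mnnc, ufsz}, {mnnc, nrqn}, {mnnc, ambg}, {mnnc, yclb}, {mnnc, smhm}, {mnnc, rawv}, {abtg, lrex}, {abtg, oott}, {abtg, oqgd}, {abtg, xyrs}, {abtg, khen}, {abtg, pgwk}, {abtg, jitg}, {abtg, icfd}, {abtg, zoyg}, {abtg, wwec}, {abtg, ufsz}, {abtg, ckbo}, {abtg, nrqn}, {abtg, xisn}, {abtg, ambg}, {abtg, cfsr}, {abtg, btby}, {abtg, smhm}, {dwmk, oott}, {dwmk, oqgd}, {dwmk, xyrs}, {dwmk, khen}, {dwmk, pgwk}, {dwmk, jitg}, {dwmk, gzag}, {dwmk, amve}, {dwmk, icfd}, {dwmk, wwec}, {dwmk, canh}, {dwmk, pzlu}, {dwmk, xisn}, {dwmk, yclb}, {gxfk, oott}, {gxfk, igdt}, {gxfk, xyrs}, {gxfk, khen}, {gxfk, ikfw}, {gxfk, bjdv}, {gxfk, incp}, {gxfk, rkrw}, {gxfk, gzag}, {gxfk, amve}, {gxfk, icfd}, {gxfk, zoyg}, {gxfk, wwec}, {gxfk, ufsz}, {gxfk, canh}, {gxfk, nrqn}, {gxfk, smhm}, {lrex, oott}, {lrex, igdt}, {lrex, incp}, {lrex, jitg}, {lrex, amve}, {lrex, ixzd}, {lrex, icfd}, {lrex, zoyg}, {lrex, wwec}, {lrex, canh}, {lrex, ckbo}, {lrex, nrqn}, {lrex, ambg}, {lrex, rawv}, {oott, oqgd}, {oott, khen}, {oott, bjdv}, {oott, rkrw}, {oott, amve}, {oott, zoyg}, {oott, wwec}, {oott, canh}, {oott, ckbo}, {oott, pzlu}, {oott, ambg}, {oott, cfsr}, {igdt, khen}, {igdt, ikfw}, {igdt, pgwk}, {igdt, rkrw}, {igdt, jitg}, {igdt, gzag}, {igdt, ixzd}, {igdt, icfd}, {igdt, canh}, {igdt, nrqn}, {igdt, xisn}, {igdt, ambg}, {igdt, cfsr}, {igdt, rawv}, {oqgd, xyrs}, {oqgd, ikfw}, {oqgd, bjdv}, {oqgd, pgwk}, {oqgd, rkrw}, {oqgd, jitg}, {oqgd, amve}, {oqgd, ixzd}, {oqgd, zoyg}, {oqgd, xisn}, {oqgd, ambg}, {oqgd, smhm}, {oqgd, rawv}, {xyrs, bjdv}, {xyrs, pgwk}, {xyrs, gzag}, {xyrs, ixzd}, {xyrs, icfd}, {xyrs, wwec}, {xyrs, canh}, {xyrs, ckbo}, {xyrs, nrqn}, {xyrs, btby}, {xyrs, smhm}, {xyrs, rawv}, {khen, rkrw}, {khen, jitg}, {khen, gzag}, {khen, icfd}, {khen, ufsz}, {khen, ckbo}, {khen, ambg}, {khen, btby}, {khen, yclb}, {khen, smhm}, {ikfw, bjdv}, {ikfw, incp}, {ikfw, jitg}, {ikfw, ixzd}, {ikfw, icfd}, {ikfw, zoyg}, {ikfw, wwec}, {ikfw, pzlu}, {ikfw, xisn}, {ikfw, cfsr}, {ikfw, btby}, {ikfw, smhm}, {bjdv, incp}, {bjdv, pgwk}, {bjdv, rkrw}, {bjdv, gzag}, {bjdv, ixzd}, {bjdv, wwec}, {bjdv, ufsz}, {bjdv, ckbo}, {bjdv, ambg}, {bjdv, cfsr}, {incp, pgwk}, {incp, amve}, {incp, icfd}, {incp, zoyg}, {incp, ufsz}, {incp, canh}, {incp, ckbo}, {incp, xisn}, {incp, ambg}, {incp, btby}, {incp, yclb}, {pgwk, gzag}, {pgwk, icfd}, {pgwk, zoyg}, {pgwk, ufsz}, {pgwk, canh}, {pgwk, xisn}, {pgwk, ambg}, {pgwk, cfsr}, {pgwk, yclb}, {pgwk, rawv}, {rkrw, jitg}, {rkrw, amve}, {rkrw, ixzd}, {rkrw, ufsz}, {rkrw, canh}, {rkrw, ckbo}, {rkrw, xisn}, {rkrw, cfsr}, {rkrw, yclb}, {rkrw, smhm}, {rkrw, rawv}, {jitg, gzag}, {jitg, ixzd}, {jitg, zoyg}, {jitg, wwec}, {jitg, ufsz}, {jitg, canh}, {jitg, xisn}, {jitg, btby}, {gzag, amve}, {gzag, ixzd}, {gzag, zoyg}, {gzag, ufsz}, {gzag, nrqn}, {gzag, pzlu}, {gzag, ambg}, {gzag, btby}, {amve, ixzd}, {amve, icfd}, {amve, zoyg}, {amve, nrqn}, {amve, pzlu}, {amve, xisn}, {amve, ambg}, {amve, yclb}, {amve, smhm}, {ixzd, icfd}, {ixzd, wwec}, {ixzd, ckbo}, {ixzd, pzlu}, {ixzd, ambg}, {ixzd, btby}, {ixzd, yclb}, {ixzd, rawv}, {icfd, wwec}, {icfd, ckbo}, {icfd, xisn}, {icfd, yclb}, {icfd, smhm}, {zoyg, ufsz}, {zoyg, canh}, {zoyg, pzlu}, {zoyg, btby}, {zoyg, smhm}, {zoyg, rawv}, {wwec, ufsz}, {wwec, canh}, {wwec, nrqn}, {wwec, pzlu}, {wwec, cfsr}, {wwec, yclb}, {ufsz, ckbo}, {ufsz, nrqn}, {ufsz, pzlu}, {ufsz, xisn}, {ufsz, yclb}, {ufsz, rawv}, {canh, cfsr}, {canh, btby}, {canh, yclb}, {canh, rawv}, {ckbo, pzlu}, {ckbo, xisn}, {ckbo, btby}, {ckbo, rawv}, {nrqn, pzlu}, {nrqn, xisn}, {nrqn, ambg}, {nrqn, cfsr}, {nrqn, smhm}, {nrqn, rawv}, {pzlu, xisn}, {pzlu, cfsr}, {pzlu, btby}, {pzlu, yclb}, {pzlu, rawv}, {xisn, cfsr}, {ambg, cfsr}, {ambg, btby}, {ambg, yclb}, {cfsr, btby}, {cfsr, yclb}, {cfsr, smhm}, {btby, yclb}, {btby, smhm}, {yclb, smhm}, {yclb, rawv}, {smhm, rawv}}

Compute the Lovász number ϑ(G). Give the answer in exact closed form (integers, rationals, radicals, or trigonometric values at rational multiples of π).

sqrt(37)

deg(khen) = 18; N(khen) = {awca, oyle, mnnc, abtg, dwmk, gxfk, oott, igdt, rkrw, jitg, gzag, icfd, ufsz, ckbo, ambg, btby, yclb, smhm}.
deg(xyrs) = 18; N(xyrs) = {nvpv, awca, abtg, dwmk, gxfk, oqgd, bjdv, pgwk, gzag, ixzd, icfd, wwec, canh, ckbo, nrqn, btby, smhm, rawv}.
Vertex bjdv has 18 neighbors: nvpv, oyle, mnnc, gxfk, oott, oqgd, xyrs, ikfw, incp, pgwk, rkrw, gzag, ixzd, wwec, ufsz, ckbo, ambg, cfsr.
deg(ixzd) = 18; N(ixzd) = {lrex, igdt, oqgd, xyrs, ikfw, bjdv, rkrw, jitg, gzag, amve, icfd, wwec, ckbo, pzlu, ambg, btby, yclb, rawv}.
G on 37 vertices is 18-regular; strongly regular (37,18,8,9).
Distinct eigenvalues (to 4 d.p.): [18.0, 2.5414, -3.5414].
With N=37: ϑ(G) = 37·(-(-sqrt(37)/2 - 1/2))/(18−(-sqrt(37)/2 - 1/2)) = sqrt(37).
Numerically 6.0827625.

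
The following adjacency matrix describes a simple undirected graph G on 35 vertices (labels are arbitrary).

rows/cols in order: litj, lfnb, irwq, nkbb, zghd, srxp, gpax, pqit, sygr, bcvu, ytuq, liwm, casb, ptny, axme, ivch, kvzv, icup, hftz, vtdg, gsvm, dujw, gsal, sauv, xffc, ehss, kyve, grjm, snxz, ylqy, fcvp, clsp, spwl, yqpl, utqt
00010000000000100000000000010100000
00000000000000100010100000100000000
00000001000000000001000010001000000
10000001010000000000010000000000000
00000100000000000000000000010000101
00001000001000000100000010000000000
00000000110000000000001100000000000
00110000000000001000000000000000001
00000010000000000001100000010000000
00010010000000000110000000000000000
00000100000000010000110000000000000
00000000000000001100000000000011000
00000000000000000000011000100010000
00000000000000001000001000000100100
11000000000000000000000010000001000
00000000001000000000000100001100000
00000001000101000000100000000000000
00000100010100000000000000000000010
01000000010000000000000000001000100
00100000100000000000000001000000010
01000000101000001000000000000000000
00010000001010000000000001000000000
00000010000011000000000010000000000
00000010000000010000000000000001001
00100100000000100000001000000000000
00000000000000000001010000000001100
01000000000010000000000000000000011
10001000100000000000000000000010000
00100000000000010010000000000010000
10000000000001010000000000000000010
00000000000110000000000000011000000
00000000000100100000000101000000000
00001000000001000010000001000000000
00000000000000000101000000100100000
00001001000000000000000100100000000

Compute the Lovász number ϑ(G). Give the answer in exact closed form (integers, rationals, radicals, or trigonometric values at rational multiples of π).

15

N(irwq) = {pqit, vtdg, xffc, snxz}, |N(irwq)| = 4.
deg(ylqy) = 4; N(ylqy) = {litj, ptny, ivch, yqpl}.
N(litj) = {nkbb, axme, grjm, ylqy}, |N(litj)| = 4.
N(lfnb) = {axme, hftz, gsvm, kyve}, |N(lfnb)| = 4.
Every vertex has degree 4 (N=35); Kneser K(7,3) on C(7,3)=35 vertices.
A has 4 distinct eigenvalues ≈ [4.0, 2.0, -1.0, -3.0].
With N=35: ϑ(G) = 35·(-1*(-3))/(4−(-3)) = 15.
= 15.00000000… (decimal).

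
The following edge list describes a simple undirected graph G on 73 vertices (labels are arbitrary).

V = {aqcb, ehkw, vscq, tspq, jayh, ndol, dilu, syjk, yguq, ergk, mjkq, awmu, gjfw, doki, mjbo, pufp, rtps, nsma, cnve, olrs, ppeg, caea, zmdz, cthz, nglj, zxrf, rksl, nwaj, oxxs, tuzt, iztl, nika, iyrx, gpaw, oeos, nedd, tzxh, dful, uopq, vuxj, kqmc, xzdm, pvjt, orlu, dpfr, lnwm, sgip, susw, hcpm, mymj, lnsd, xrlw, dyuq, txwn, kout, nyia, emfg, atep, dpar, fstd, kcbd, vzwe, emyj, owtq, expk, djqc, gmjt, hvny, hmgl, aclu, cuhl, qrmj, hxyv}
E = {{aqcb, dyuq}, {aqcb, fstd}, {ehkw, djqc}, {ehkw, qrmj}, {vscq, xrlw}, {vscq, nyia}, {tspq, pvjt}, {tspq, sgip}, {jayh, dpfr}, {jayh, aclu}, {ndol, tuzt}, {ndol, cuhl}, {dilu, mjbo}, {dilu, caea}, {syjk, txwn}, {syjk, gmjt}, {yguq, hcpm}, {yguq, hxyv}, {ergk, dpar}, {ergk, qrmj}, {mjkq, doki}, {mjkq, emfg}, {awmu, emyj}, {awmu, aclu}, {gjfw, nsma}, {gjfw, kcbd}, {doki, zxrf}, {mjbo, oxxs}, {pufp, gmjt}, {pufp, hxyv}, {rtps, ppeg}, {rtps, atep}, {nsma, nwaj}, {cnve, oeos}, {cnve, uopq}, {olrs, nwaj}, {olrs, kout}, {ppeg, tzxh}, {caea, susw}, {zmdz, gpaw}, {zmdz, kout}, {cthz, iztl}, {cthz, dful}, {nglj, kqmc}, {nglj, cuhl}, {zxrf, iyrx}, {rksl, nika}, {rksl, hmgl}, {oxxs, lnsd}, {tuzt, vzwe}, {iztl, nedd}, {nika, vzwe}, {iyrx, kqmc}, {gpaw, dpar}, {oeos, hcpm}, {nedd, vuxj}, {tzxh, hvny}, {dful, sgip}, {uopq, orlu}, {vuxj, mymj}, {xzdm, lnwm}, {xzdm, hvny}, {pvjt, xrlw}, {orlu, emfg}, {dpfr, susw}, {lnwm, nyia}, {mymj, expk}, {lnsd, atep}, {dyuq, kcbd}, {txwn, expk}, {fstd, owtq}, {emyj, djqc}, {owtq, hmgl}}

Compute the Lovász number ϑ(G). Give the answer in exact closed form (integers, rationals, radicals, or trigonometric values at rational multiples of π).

N(hvny) = {tzxh, xzdm}, |N(hvny)| = 2.
N(fstd) = {aqcb, owtq}, |N(fstd)| = 2.
Vertex tuzt has 2 neighbors: ndol, vzwe.
N(nika) = {rksl, vzwe}, |N(nika)| = 2.
Regular of degree 2 on 73 vertices: the odd cycle C_{73}.
A has 37 distinct eigenvalues ≈ [2.0, 1.9926, 1.9704, 1.9337, 1.8826, 1.8176, 1.7392, 1.6478, 1.5443, 1.4293, 1.3038, 1.1686, 1.0247, 0.8733, 0.7154, 0.5522, 0.3849, 0.2148, 0.043, -0.129, -0.3001, -0.469, -0.6344, -0.7951, -0.9499, -1.0977, -1.2373, -1.3678, -1.4882, -1.5976, -1.6951, -1.7801, -1.8518, -1.9099, -1.9539, -1.9834, -1.9981].
λ_max=2, λ_min=-2*cos(pi/73); ϑ = −73·λ_min/(λ_max−λ_min) = 73*cos(pi/73)/(cos(pi/73) + 1).
= 36.48309477… (decimal).
36 ≤ 73*cos(pi/73)/(cos(pi/73) + 1) ≤ 37: both strict.

73*cos(pi/73)/(cos(pi/73) + 1)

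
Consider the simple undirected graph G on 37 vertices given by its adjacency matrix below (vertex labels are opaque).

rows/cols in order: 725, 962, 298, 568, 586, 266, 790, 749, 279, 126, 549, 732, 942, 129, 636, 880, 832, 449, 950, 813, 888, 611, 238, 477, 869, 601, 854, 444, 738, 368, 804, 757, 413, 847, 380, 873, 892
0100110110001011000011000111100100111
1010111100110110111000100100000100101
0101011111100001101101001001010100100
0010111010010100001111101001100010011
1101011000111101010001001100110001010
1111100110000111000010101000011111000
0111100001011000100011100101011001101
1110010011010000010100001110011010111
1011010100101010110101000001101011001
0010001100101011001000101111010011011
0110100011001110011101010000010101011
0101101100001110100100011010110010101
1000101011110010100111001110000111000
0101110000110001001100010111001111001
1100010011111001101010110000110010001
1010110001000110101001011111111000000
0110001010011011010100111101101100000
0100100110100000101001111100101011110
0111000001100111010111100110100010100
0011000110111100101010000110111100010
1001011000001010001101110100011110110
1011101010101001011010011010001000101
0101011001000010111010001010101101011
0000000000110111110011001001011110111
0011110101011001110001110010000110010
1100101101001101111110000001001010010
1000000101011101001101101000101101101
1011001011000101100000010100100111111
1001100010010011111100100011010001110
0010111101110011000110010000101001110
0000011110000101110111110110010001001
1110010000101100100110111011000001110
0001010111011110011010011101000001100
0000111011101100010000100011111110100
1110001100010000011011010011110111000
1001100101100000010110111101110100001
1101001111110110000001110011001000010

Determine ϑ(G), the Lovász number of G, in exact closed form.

sqrt(37)

Vertex 611 has 18 neighbors: 725, 298, 568, 586, 790, 279, 549, 942, 880, 449, 950, 888, 477, 869, 854, 804, 380, 892.
N(129) = {962, 568, 586, 266, 549, 732, 880, 950, 813, 477, 601, 854, 444, 804, 757, 413, 847, 892}, |N(129)| = 18.
deg(854) = 18; N(854) = {725, 749, 126, 732, 942, 129, 880, 950, 813, 611, 238, 869, 738, 804, 757, 847, 380, 892}.
Vertex 368 has 18 neighbors: 298, 586, 266, 790, 749, 126, 549, 732, 636, 880, 813, 888, 477, 738, 804, 847, 380, 873.
G on 37 vertices is 18-regular; SR(37,18,8,9) — a Paley graph.
The 3 distinct eigenvalues: [18.0, 2.54138, -3.54138].
Lovász (edge-transitive): ϑ = −37·(-sqrt(37)/2 - 1/2)/((18)−(-sqrt(37)/2 - 1/2)) = sqrt(37).
ϑ(G) ≈ 6.08276253.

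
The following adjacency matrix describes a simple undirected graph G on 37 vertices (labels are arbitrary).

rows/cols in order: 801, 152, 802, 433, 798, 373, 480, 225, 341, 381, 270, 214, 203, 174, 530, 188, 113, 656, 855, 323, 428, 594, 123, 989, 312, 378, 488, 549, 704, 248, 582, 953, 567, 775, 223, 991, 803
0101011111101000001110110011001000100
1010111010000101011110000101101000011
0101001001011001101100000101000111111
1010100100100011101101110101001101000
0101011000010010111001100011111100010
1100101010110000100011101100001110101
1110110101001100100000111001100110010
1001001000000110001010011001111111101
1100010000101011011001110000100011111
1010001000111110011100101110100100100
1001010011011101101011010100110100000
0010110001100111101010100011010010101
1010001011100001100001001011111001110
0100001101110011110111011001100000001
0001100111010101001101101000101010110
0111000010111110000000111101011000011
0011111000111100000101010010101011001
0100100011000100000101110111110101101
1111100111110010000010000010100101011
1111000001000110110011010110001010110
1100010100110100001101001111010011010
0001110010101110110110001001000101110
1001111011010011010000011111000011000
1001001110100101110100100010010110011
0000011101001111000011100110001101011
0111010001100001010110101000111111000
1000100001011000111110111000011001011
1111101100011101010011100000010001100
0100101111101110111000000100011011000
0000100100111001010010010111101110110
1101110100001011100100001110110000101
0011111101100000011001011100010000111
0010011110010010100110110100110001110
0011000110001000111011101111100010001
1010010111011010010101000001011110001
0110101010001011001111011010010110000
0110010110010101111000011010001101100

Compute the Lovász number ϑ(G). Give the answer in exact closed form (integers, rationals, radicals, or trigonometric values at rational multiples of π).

N(373) = {801, 152, 798, 480, 341, 270, 214, 113, 428, 594, 123, 312, 378, 582, 953, 567, 223, 803}, |N(373)| = 18.
deg(312) = 18; N(312) = {373, 480, 225, 381, 203, 174, 530, 188, 428, 594, 123, 378, 488, 582, 953, 775, 991, 803}.
N(594) = {433, 798, 373, 341, 270, 203, 174, 530, 113, 656, 323, 428, 312, 549, 953, 775, 223, 991}, |N(594)| = 18.
N(323) = {801, 152, 802, 433, 381, 174, 530, 113, 656, 428, 594, 989, 378, 488, 582, 567, 223, 991}, |N(323)| = 18.
G on 37 vertices is 18-regular; SR(37,18,8,9) — a Paley graph.
Distinct eigenvalues (to 5 d.p.): [18.0, 2.54138, -3.54138].
−37·(-sqrt(37)/2 - 1/2) / ((18)−(-sqrt(37)/2 - 1/2)) = sqrt(37) = ϑ(G).
Numerically 6.08276253.

sqrt(37)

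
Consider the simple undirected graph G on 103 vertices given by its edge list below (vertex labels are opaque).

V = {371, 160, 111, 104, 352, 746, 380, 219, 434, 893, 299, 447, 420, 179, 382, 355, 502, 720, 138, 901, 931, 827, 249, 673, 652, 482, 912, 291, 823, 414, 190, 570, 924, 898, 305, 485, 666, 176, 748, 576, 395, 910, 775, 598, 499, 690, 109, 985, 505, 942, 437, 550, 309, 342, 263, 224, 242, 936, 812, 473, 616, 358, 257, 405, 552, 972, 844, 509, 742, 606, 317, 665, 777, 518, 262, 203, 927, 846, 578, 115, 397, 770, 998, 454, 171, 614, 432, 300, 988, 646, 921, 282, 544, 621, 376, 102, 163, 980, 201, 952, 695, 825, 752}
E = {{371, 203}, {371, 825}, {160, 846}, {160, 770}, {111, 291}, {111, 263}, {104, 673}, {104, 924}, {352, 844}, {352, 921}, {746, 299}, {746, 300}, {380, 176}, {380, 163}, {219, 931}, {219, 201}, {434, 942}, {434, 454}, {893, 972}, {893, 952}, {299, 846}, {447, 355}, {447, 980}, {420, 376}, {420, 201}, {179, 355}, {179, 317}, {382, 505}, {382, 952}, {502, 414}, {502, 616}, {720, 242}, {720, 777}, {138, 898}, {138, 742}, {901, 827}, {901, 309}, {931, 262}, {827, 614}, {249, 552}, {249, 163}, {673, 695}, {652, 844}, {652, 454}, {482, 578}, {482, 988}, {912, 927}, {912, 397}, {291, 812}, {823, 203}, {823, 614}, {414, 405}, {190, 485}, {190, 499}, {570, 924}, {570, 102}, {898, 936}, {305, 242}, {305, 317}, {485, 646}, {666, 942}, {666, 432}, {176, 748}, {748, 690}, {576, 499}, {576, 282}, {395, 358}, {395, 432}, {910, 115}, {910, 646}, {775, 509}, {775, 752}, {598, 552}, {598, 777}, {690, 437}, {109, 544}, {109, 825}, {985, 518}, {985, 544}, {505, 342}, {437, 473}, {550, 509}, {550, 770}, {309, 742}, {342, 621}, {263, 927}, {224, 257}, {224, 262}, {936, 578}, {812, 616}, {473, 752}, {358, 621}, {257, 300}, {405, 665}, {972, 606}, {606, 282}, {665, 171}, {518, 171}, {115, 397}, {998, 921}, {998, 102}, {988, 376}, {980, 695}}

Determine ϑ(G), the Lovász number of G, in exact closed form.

deg(473) = 2; N(473) = {437, 752}.
Vertex 823 has 2 neighbors: 203, 614.
deg(695) = 2; N(695) = {673, 980}.
Vertex 179 has 2 neighbors: 355, 317.
deg(v) = 2 for all v (|V|=103); the odd cycle C_{103}.
spec(A) ≈ [2.0, 1.9963, 1.9851, 1.9666, 1.9408, 1.9077, 1.8675, 1.8204, 1.7665, 1.7061, 1.6393, 1.5664, 1.4876, 1.4034, 1.3139, 1.2195, 1.1206, 1.0176, 0.9107, 0.8004, 0.6872, 0.5714, 0.4535, 0.3339, 0.2131, 0.0915, -0.0305, -0.1524, -0.2736, -0.3939, -0.5127, -0.6296, -0.7442, -0.856, -0.9646, -1.0696, -1.1706, -1.2673, -1.3593, -1.4462, -1.5277, -1.6036, -1.6735, -1.7371, -1.7943, -1.8448, -1.8885, -1.9251, -1.9546, -1.9768, -1.9916, -1.9991] (distinct, 4 d.p.).
With N=103: ϑ(G) = 103·(-(-1)*2*cos(pi/103))/(2−(-2*cos(pi/103))) = 103*cos(pi/103)/(cos(pi/103) + 1).
= 51.488020… (decimal).
Sandwich: α(G)=51 ≤ ϑ(G)=103*cos(pi/103)/(cos(pi/103) + 1) ≤ χ(Ḡ)=52 (both strict).

103*cos(pi/103)/(cos(pi/103) + 1)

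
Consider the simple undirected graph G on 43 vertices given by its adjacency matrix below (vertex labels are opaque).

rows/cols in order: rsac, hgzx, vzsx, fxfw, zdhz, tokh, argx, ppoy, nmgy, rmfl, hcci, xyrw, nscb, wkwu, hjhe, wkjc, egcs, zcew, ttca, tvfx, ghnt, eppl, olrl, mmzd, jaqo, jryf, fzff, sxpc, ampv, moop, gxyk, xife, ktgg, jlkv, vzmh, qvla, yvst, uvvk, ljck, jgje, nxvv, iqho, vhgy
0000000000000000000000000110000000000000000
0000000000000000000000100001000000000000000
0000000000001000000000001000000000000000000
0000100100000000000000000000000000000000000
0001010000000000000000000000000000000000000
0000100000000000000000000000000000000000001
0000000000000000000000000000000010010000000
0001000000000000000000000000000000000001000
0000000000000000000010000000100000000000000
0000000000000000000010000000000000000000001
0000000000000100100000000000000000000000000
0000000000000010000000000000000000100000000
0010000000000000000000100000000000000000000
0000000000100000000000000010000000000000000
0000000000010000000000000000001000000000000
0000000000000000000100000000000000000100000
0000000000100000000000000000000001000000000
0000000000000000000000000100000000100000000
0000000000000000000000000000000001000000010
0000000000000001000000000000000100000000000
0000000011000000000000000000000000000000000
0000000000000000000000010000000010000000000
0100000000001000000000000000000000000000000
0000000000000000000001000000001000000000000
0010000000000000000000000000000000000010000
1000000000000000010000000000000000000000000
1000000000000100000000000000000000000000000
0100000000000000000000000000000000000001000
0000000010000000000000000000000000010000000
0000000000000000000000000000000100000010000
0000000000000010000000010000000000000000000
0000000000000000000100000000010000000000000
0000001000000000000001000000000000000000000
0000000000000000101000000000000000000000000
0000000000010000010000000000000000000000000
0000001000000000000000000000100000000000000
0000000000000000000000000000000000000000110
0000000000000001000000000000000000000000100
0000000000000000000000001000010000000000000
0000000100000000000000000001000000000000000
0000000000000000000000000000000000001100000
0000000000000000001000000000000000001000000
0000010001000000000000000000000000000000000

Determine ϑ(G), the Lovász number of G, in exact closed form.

43*cos(pi/43)/(cos(pi/43) + 1)

N(wkwu) = {hcci, fzff}, |N(wkwu)| = 2.
N(fzff) = {rsac, wkwu}, |N(fzff)| = 2.
N(eppl) = {mmzd, ktgg}, |N(eppl)| = 2.
N(vzsx) = {nscb, jaqo}, |N(vzsx)| = 2.
Regular of degree 2 on 43 vertices: a single 43-cycle (edge-transitive).
A has 22 distinct eigenvalues ≈ [2.0, 1.979, 1.915, 1.811, 1.668, 1.49, 1.279, 1.042, 0.782, 0.506, 0.219, -0.073, -0.363, -0.646, -0.914, -1.164, -1.388, -1.583, -1.744, -1.868, -1.952, -1.995].
λ_max=2, λ_min=-2*cos(pi/43); ϑ = −43·λ_min/(λ_max−λ_min) = 43*cos(pi/43)/(cos(pi/43) + 1).
Numerically 21.471284.
21 ≤ 43*cos(pi/43)/(cos(pi/43) + 1) ≤ 22: both strict.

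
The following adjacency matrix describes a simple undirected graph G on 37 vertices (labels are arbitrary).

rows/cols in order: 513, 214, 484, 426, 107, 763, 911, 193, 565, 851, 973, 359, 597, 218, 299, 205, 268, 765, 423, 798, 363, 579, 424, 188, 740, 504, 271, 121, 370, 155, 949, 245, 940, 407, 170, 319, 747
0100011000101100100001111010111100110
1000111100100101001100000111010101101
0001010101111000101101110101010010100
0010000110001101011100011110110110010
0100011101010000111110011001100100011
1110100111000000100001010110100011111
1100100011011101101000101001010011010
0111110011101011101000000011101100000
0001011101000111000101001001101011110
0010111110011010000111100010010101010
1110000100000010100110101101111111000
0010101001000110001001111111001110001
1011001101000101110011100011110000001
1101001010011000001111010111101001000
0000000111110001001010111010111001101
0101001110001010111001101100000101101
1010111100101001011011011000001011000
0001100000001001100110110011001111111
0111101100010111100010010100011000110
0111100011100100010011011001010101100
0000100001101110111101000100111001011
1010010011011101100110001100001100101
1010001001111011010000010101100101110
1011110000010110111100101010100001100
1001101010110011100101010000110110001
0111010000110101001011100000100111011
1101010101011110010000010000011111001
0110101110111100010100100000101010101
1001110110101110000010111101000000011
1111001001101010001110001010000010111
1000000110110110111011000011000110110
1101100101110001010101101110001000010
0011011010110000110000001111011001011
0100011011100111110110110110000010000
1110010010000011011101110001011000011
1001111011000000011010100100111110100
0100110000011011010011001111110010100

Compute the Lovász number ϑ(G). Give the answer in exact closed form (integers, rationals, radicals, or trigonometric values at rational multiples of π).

sqrt(37)

N(170) = {513, 214, 484, 763, 565, 299, 205, 765, 423, 798, 579, 424, 188, 121, 155, 949, 319, 747}, |N(170)| = 18.
Vertex 579 has 18 neighbors: 513, 484, 763, 565, 851, 359, 597, 218, 205, 268, 798, 363, 740, 504, 949, 245, 170, 747.
N(214) = {513, 107, 763, 911, 193, 973, 218, 205, 423, 798, 504, 271, 121, 155, 245, 407, 170, 747}, |N(214)| = 18.
Vertex 193 has 18 neighbors: 214, 484, 426, 107, 763, 565, 851, 973, 597, 299, 205, 268, 423, 271, 121, 370, 949, 245.
37-vertex 18-regular graph: Paley(37): SR with (k,λ,μ)=(18,8,9).
A has 3 distinct eigenvalues ≈ [18.0, 2.541, -3.541].
Lovász: ϑ = −37(-sqrt(37)/2 - 1/2)/(18+-(-sqrt(37)/2 - 1/2)) = sqrt(37).
Numerically 6.08276253.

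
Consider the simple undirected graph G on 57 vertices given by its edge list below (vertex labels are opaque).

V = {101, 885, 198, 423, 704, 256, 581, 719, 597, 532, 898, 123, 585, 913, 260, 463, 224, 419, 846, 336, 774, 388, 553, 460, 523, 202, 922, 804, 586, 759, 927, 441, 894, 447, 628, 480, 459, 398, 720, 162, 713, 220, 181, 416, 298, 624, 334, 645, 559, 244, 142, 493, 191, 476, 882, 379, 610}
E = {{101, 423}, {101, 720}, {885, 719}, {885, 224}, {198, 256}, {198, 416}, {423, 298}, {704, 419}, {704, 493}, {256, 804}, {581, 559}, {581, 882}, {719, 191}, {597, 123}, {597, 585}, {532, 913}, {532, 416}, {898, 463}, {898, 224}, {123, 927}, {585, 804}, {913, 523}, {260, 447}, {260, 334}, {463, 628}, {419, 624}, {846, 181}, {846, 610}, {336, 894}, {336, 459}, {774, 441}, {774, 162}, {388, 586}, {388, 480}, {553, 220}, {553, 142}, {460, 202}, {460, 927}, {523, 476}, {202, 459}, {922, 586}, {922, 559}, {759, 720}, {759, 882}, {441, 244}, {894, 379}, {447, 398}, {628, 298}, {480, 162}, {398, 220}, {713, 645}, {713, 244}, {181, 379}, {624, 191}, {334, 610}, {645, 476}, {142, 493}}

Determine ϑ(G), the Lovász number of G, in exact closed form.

deg(882) = 2; N(882) = {581, 759}.
N(256) = {198, 804}, |N(256)| = 2.
deg(244) = 2; N(244) = {441, 713}.
Vertex 532 has 2 neighbors: 913, 416.
57-vertex 2-regular graph: this is C_{57}, the 57-cycle.
Distinct eigenvalues (to 4 d.p.): [2.0, 1.9879, 1.9516, 1.8916, 1.8087, 1.7038, 1.5783, 1.4336, 1.2714, 1.0939, 0.9031, 0.7013, 0.491, 0.2747, 0.0551, -0.1652, -0.3834, -0.597, -0.8034, -1.0, -1.1845, -1.3546, -1.5082, -1.6436, -1.7589, -1.853, -1.9245, -1.9727, -1.997].
−57·(-2*cos(pi/57)) / ((2)−(-2*cos(pi/57))) = 57*cos(pi/57)/(cos(pi/57) + 1) = ϑ(G).
= 28.47834517… (decimal).
Check 28 ≤ 57*cos(pi/57)/(cos(pi/57) + 1) ≤ 29: both strict.

57*cos(pi/57)/(cos(pi/57) + 1)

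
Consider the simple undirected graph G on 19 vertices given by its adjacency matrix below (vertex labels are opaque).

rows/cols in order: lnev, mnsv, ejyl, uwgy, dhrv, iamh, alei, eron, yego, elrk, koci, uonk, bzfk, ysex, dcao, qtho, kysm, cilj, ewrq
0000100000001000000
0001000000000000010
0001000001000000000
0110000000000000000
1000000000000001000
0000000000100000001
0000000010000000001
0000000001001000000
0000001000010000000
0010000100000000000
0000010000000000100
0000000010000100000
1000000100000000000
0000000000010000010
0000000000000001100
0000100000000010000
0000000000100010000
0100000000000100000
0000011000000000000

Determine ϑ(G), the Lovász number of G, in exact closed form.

N(koci) = {iamh, kysm}, |N(koci)| = 2.
deg(kysm) = 2; N(kysm) = {koci, dcao}.
deg(ewrq) = 2; N(ewrq) = {iamh, alei}.
N(elrk) = {ejyl, eron}, |N(elrk)| = 2.
G on 19 vertices is 2-regular; a single 19-cycle (edge-transitive).
Distinct eigenvalues (to 6 d.p.): [2.0, 1.891634, 1.578281, 1.093896, 0.490971, -0.165159, -0.803391, -1.354563, -1.758948, -1.972723].
−19·(-2*cos(pi/19)) / ((2)−(-2*cos(pi/19))) = 19*cos(pi/19)/(cos(pi/19) + 1) = ϑ(G).
= 9.43477… (decimal).
Lovász sandwich 9 ≤ 19*cos(pi/19)/(cos(pi/19) + 1) ≤ 10: both strict.

19*cos(pi/19)/(cos(pi/19) + 1)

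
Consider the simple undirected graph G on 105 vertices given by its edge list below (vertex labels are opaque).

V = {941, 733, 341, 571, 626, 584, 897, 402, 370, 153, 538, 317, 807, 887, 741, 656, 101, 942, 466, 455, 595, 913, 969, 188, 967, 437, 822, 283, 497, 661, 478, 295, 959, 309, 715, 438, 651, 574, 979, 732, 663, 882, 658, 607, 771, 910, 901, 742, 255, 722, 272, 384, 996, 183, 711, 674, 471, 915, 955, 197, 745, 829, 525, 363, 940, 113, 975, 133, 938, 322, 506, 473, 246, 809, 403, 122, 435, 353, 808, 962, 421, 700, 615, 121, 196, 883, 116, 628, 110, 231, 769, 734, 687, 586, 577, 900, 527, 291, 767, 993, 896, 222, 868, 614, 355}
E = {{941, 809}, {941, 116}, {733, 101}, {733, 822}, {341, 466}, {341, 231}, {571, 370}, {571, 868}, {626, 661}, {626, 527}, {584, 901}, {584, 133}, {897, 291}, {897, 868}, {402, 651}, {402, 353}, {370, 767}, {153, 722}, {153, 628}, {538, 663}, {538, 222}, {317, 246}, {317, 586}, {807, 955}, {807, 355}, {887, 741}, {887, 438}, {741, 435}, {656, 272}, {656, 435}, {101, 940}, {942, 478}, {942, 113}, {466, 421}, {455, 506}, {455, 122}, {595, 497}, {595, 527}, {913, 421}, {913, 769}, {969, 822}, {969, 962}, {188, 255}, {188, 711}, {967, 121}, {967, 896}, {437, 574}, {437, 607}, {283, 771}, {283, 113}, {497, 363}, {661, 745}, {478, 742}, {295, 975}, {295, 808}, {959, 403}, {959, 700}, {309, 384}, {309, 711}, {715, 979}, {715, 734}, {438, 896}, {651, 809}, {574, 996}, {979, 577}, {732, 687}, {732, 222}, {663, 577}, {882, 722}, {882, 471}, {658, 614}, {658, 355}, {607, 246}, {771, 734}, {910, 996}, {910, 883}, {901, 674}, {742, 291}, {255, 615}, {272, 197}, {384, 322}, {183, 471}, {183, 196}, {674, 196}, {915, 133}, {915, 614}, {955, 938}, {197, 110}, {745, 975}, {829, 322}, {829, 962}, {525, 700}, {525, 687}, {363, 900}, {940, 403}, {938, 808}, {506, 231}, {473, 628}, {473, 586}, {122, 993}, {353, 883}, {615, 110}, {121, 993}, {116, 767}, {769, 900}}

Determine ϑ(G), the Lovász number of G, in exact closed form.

105*cos(pi/105)/(cos(pi/105) + 1)

Vertex 663 has 2 neighbors: 538, 577.
deg(384) = 2; N(384) = {309, 322}.
Vertex 883 has 2 neighbors: 910, 353.
N(658) = {614, 355}, |N(658)| = 2.
105-vertex 2-regular graph: the odd cycle C_{105}.
The 53 distinct eigenvalues: [2.0, 1.996, 1.986, 1.968, 1.943, 1.911, 1.872, 1.827, 1.775, 1.717, 1.652, 1.582, 1.506, 1.425, 1.338, 1.247, 1.151, 1.051, 0.948, 0.841, 0.731, 0.618, 0.503, 0.387, 0.268, 0.149, 0.03, -0.09, -0.209, -0.328, -0.445, -0.561, -0.675, -0.786, -0.895, -1.0, -1.102, -1.2, -1.293, -1.382, -1.466, -1.545, -1.618, -1.685, -1.747, -1.802, -1.851, -1.893, -1.928, -1.956, -1.978, -1.992, -1.999].
λ_max=2, λ_min=-2*cos(pi/105); ϑ = −105·λ_min/(λ_max−λ_min) = 105*cos(pi/105)/(cos(pi/105) + 1).
≈ 52.48825 (to 5 d.p.).
Sandwich: α(G)=52 ≤ ϑ(G)=105*cos(pi/105)/(cos(pi/105) + 1) ≤ χ(Ḡ)=53 (both strict).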